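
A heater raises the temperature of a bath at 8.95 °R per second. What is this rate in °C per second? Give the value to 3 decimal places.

The quantity depends on a temperature interval, so only the ratio of degree sizes applies; the offset between the scales is irrelevant.
A change of 1°R is a change of 5/9°C, so 8.95 × 5/9 = 4.972.

4.972 °C/second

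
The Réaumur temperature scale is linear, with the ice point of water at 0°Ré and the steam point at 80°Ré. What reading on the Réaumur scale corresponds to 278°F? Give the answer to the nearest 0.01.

First in Celsius: (278 - 32) × 5/9 = 136.6667°C.
Linearly onto the Réaumur scale: 0 + (136.6667 / 100) × (80 - 0) = 109.33°Ré.

109.33°Ré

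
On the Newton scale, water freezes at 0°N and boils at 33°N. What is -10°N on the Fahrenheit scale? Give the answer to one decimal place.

-22.5°F

Linear interpolation between the fixed points: C = (-10 - 0) × 100 / (33 - 0) = -30.3030°C.
Then -30.3030 × 1.8 + 32 = -22.5°F.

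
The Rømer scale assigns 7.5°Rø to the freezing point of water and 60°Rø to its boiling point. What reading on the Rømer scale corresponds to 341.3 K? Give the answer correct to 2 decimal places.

First in Celsius: 341.3 - 273.15 = 68.1500°C.
Linearly onto the Rømer scale: 7.5 + (68.1500 / 100) × (60 - 7.5) = 43.28°Rø.

43.28°Rø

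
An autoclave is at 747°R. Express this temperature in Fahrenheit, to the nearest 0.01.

In Celsius: (747 - 491.67) × 5/9 = 141.8500°C.
In Fahrenheit: 141.8500 × 1.8 + 32 = 287.33°F.

287.33°F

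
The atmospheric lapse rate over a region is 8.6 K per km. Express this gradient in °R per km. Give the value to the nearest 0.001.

Since only a temperature interval is involved, the additive offset between the scales drops out.
A change of 1 K is a change of 1.8°R, so 8.6 × 1.8 = 15.480.

15.480 °R/km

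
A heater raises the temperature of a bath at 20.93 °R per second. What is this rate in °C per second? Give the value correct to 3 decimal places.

11.628 °C/second

The quantity depends on a temperature interval, so only the ratio of degree sizes applies; the offset between the scales is irrelevant.
A change of 1°R is a change of 5/9°C, so 20.93 × 5/9 = 11.628.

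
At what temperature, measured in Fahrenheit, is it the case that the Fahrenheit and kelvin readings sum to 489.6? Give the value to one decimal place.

Let F be the Fahrenheit reading. The kelvin reading is K = 5/9·F + 255.372.
Require F + K = 489.6: (14/9)·F + 255.372 = 489.6.
F = (489.6 - 255.372) / (14/9) = 150.6.

150.6°F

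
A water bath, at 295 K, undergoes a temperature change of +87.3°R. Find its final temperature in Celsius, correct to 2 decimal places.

Initial temperature in Celsius: 295 - 273.15 = 21.8500°C.
The 87.3°R change is an interval, so only the factor 5/9 applies: +87.3 × 5/9 = +48.5000°C.
Final Celsius temperature: 21.8500 + 48.5000 = 70.3500°C.

70.35°C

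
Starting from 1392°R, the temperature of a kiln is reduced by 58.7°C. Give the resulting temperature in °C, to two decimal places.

Initial temperature in Celsius: (1392 - 491.67) × 5/9 = 500.1833°C.
Final Celsius temperature: 500.1833 - 58.7000 = 441.4833°C.

441.48°C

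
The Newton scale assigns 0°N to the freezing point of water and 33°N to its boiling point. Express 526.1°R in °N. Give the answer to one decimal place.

6.3°N

First in Celsius: (526.1 - 491.67) × 5/9 = 19.1278°C.
Linearly onto the Newton scale: 0 + (19.1278 / 100) × (33 - 0) = 6.3°N.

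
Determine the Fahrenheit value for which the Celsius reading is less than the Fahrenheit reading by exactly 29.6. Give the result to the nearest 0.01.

Let F be the Fahrenheit reading. The Celsius reading is C = 5/9·F - 17.7778.
Require C - F = -29.6: (-4/9)·F - 17.7778 = -29.6.
F = (-29.6 + 17.7778) / (-4/9) = 26.60.

26.60°F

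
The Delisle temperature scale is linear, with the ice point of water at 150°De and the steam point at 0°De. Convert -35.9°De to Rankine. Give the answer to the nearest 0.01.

714.75°R

Linear interpolation between the fixed points: C = (-35.9 - 150) × 100 / (0 - 150) = 123.9333°C.
Then 123.9333 × 1.8 + 491.67 = 714.75°R.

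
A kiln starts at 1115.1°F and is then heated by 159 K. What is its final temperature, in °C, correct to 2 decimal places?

760.72°C

Initial temperature in Celsius: (1115.1 - 32) × 5/9 = 601.7222°C.
The 159 K change is an interval; Kelvin and Celsius degrees are the same size, so ΔC = +159°C.
Final Celsius temperature: 601.7222 + 159.0000 = 760.7222°C.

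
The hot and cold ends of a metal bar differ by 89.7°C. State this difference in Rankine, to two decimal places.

161.46°R

An interval of 1°C corresponds to 1.8°R.
89.7 × 1.8 = 161.46.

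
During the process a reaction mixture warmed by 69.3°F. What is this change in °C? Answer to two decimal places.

38.50°C

Only the scale ratio 5/9 matters for a change in temperature.
69.3 × 5/9 = 38.50.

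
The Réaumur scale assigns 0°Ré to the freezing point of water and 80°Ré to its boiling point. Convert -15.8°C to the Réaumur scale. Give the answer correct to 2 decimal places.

-12.64°Ré

Linearly onto the Réaumur scale: 0 + (-15.8000 / 100) × (80 - 0) = -12.64°Ré.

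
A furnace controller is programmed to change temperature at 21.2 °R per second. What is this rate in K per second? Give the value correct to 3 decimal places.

The quantity depends on a temperature interval, so only the ratio of degree sizes applies; the offset between the scales is irrelevant.
A change of 1°R is a change of 5/9 K, so 21.2 × 5/9 = 11.778.

11.778 K/second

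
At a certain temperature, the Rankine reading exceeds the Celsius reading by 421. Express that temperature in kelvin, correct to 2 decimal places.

184.81 K

Let x be the Rankine reading; then the Celsius reading is 5/9·x - 273.15.
(5/9·x - 273.15) - x = -421  ⇒  (-4/9)·x = -147.85  ⇒  x = 332.6625°R.
In Celsius: (332.6625 - 491.67) × 5/9 = -88.3375°C.
In kelvin: -88.3375 + 273.15 = 184.81 K.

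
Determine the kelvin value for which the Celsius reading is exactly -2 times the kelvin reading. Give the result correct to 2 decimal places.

91.05 K

Let K be the kelvin reading. The Celsius reading is C = 1·K - 273.15.
Require C = -2·K: 1·K - 273.15 = -2·K.
(3)·K = 273.15  ⇒  K = 91.05.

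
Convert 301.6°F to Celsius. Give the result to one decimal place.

In Celsius: (301.6 - 32) × 5/9 = 149.7778°C.

149.8°C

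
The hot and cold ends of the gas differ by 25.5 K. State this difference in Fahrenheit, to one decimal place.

For a temperature interval the offset drops out; only the factor 1.8 applies.
25.5 × 1.8 = 45.9.

45.9°F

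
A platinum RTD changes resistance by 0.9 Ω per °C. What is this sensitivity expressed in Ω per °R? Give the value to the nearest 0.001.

The quantity depends on a temperature interval, so only the ratio of degree sizes applies; the offset between the scales is irrelevant.
A change of 1°R is a change of 5/9°C, so per °R the value is 0.9 × 5/9 = 0.500.

0.500 Ω per °R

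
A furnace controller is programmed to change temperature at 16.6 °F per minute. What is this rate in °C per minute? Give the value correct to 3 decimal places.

9.222 °C/minute

Since only a temperature interval is involved, the additive offset between the scales drops out.
A change of 1°F is a change of 5/9°C, so 16.6 × 5/9 = 9.222.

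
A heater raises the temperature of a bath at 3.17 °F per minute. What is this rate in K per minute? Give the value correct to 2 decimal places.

1.76 K/minute

The quantity depends on a temperature interval, so only the ratio of degree sizes applies; the offset between the scales is irrelevant.
A change of 1°F is a change of 5/9 K, so 3.17 × 5/9 = 1.76.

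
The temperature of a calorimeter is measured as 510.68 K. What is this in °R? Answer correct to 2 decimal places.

919.22°R

In Celsius: 510.68 - 273.15 = 237.5300°C.
In Rankine: 237.5300 × 1.8 + 491.67 = 919.22°R.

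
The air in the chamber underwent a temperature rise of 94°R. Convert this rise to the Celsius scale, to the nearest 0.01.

Only the scale ratio 5/9 matters for a change in temperature.
94 × 5/9 = 52.22.

52.22°C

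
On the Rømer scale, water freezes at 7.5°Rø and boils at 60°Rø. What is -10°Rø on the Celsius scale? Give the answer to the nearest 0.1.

Linear interpolation between the fixed points: C = (-10 - 7.5) × 100 / (60 - 7.5) = -33.3333°C.

-33.3°C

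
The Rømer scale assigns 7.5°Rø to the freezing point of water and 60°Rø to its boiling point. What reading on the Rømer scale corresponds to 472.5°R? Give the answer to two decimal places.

First in Celsius: (472.5 - 491.67) × 5/9 = -10.6500°C.
Linearly onto the Rømer scale: 7.5 + (-10.6500 / 100) × (60 - 7.5) = 1.91°Rø.

1.91°Rø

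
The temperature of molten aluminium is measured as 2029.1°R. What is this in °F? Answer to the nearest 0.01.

In Celsius: (2029.1 - 491.67) × 5/9 = 854.1278°C.
In Fahrenheit: 854.1278 × 1.8 + 32 = 1569.43°F.

1569.43°F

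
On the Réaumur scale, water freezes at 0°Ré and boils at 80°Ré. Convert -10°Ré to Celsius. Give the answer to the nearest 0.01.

-12.50°C

Linear interpolation between the fixed points: C = (-10 - 0) × 100 / (80 - 0) = -12.5000°C.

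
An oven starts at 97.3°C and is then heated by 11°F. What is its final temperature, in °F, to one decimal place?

The 11°F change is an interval, so only the factor 5/9 applies: +11 × 5/9 = +6.1111°C.
Final Celsius temperature: 97.3000 + 6.1111 = 103.4111°C.
In Fahrenheit: 103.4111 × 1.8 + 32 = 218.1°F.

218.1°F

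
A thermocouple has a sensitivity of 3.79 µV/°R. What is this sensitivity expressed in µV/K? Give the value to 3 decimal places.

6.822 µV/K

Since only a temperature interval is involved, the additive offset between the scales drops out.
A change of 1 K is a change of 1.8°R, so per K the value is 3.79 × 1.8 = 6.822.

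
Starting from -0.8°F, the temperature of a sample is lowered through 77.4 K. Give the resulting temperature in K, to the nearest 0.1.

177.5 K

Initial temperature in Celsius: (-0.8 - 32) × 5/9 = -18.2222°C.
The 77.4 K change is an interval; Kelvin and Celsius degrees are the same size, so ΔC = -77.4°C.
Final Celsius temperature: -18.2222 - 77.4000 = -95.6222°C.
In kelvin: -95.6222 + 273.15 = 177.5 K.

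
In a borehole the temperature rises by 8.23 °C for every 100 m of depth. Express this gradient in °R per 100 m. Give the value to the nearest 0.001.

14.814 °R/100 m

Since only a temperature interval is involved, the additive offset between the scales drops out.
A change of 1°C is a change of 1.8°R, so 8.23 × 1.8 = 14.814.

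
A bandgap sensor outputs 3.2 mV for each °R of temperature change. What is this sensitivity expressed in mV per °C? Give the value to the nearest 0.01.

Since only a temperature interval is involved, the additive offset between the scales drops out.
A change of 1°C is a change of 1.8°R, so per °C the value is 3.2 × 1.8 = 5.76.

5.76 mV per °C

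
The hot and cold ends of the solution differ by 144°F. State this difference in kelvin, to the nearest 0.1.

80.0 K

Only the scale ratio 5/9 matters for a change in temperature.
144 × 5/9 = 80.0.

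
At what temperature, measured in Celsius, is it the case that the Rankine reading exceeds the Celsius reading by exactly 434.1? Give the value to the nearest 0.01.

-71.96°C

Let C be the Celsius reading. The Rankine reading is R = 1.8·C + 491.67.
Require R - C = 434.1: (0.8)·C + 491.67 = 434.1.
C = (434.1 - 491.67) / (0.8) = -71.96.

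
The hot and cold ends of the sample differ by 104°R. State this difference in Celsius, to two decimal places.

An interval of 1°R corresponds to 5/9°C.
104 × 5/9 = 57.78.

57.78°C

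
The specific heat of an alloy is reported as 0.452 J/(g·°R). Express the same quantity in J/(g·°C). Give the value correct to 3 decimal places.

The quantity depends on a temperature interval, so only the ratio of degree sizes applies; the offset between the scales is irrelevant.
A change of 1°C is a change of 1.8°R, so per °C the value is 0.452 × 1.8 = 0.814.

0.814 J/(g·°C)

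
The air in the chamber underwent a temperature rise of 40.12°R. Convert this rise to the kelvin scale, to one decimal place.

22.3 K

Only the scale ratio 5/9 matters for a change in temperature.
40.12 × 5/9 = 22.3.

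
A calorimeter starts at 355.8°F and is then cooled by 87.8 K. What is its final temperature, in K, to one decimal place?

365.2 K

Initial temperature in Celsius: (355.8 - 32) × 5/9 = 179.8889°C.
The 87.8 K change is an interval; Kelvin and Celsius degrees are the same size, so ΔC = -87.8°C.
Final Celsius temperature: 179.8889 - 87.8000 = 92.0889°C.
In kelvin: 92.0889 + 273.15 = 365.2 K.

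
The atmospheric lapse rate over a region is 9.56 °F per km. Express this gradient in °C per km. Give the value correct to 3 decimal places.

Since only a temperature interval is involved, the additive offset between the scales drops out.
A change of 1°F is a change of 5/9°C, so 9.56 × 5/9 = 5.311.

5.311 °C/km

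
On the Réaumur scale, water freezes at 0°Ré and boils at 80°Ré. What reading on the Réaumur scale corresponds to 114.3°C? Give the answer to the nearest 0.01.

91.44°Ré

Linearly onto the Réaumur scale: 0 + (114.3000 / 100) × (80 - 0) = 91.44°Ré.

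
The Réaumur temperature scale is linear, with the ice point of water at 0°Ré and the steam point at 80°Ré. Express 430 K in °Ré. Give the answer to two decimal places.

125.48°Ré

First in Celsius: 430 - 273.15 = 156.8500°C.
Linearly onto the Réaumur scale: 0 + (156.8500 / 100) × (80 - 0) = 125.48°Ré.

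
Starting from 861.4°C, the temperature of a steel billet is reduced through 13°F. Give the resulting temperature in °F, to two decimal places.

1569.52°F

The 13°F change is an interval, so only the factor 5/9 applies: -13 × 5/9 = -7.2222°C.
Final Celsius temperature: 861.4000 - 7.2222 = 854.1778°C.
In Fahrenheit: 854.1778 × 1.8 + 32 = 1569.52°F.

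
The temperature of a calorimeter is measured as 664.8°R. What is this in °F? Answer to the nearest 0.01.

205.13°F

In Celsius: (664.8 - 491.67) × 5/9 = 96.1833°C.
In Fahrenheit: 96.1833 × 1.8 + 32 = 205.13°F.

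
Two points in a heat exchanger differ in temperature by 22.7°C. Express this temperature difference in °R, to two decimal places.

40.86°R

Only the scale ratio 1.8 matters for a change in temperature.
22.7 × 1.8 = 40.86.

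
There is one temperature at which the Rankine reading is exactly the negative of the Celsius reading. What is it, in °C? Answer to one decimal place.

-175.6°C

Let C be the Celsius reading. The Rankine reading is R = 1.8·C + 491.67.
Require R = -1·C: 1.8·C + 491.67 = -1·C.
(2.8)·C = -491.67  ⇒  C = -175.6.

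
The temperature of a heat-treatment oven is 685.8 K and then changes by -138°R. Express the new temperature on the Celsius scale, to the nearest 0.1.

Initial temperature in Celsius: 685.8 - 273.15 = 412.6500°C.
The 138°R change is an interval, so only the factor 5/9 applies: -138 × 5/9 = -76.6667°C.
Final Celsius temperature: 412.6500 - 76.6667 = 335.9833°C.

336.0°C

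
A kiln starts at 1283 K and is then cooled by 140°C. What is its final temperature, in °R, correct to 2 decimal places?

2057.40°R

Initial temperature in Celsius: 1283 - 273.15 = 1009.8500°C.
Final Celsius temperature: 1009.8500 - 140.0000 = 869.8500°C.
In Rankine: 869.8500 × 1.8 + 491.67 = 2057.40°R.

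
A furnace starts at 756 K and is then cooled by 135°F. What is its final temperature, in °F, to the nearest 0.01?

Initial temperature in Celsius: 756 - 273.15 = 482.8500°C.
The 135°F change is an interval, so only the factor 5/9 applies: -135 × 5/9 = -75.0000°C.
Final Celsius temperature: 482.8500 - 75.0000 = 407.8500°C.
In Fahrenheit: 407.8500 × 1.8 + 32 = 766.13°F.

766.13°F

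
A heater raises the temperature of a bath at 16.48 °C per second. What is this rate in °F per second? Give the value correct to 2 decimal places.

Since only a temperature interval is involved, the additive offset between the scales drops out.
A change of 1°C is a change of 1.8°F, so 16.48 × 1.8 = 29.66.

29.66 °F/second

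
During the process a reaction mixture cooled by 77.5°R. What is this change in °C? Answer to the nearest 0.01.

An interval of 1°R corresponds to 5/9°C.
77.5 × 5/9 = 43.06.

43.06°C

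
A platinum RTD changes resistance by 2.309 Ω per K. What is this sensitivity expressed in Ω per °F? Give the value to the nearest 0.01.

Since only a temperature interval is involved, the additive offset between the scales drops out.
A change of 1°F is a change of 5/9 K, so per °F the value is 2.309 × 5/9 = 1.28.

1.28 Ω per °F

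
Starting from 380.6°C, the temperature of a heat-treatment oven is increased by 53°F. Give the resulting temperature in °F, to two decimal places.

770.08°F

The 53°F change is an interval, so only the factor 5/9 applies: +53 × 5/9 = +29.4444°C.
Final Celsius temperature: 380.6000 + 29.4444 = 410.0444°C.
In Fahrenheit: 410.0444 × 1.8 + 32 = 770.08°F.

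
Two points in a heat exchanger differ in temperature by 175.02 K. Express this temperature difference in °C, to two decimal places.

Kelvin and Celsius degrees are the same size, so the interval is unchanged: 175.02.

175.02°C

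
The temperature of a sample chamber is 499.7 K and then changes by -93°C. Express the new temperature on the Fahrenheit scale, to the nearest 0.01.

Initial temperature in Celsius: 499.7 - 273.15 = 226.5500°C.
Final Celsius temperature: 226.5500 - 93.0000 = 133.5500°C.
In Fahrenheit: 133.5500 × 1.8 + 32 = 272.39°F.

272.39°F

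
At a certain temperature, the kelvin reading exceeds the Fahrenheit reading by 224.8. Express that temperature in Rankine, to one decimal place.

Let x be the kelvin reading; then the Fahrenheit reading is 1.8·x - 459.67.
(1.8·x - 459.67) - x = -224.8  ⇒  (0.8)·x = 234.87  ⇒  x = 293.5875 K.
In Celsius: 293.5875 - 273.15 = 20.4375°C.
In Rankine: 20.4375 × 1.8 + 491.67 = 528.5°R.

528.5°R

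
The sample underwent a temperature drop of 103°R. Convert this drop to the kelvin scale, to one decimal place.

57.2 K

An interval of 1°R corresponds to 5/9 K.
103 × 5/9 = 57.2.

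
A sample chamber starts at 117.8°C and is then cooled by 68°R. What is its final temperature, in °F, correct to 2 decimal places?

176.04°F

The 68°R change is an interval, so only the factor 5/9 applies: -68 × 5/9 = -37.7778°C.
Final Celsius temperature: 117.8000 - 37.7778 = 80.0222°C.
In Fahrenheit: 80.0222 × 1.8 + 32 = 176.04°F.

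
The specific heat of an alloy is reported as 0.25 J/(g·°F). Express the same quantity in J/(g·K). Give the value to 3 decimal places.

Since only a temperature interval is involved, the additive offset between the scales drops out.
A change of 1 K is a change of 1.8°F, so per K the value is 0.25 × 1.8 = 0.450.

0.450 J/(g·K)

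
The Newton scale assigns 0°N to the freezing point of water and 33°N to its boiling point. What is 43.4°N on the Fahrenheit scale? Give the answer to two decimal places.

268.73°F

Linear interpolation between the fixed points: C = (43.4 - 0) × 100 / (33 - 0) = 131.5152°C.
Then 131.5152 × 1.8 + 32 = 268.73°F.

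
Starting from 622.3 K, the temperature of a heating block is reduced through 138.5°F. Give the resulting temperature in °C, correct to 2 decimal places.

272.21°C

Initial temperature in Celsius: 622.3 - 273.15 = 349.1500°C.
The 138.5°F change is an interval, so only the factor 5/9 applies: -138.5 × 5/9 = -76.9444°C.
Final Celsius temperature: 349.1500 - 76.9444 = 272.2056°C.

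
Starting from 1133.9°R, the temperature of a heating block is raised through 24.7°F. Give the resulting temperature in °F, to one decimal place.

698.9°F

Initial temperature in Celsius: (1133.9 - 491.67) × 5/9 = 356.7944°C.
The 24.7°F change is an interval, so only the factor 5/9 applies: +24.7 × 5/9 = +13.7222°C.
Final Celsius temperature: 356.7944 + 13.7222 = 370.5167°C.
In Fahrenheit: 370.5167 × 1.8 + 32 = 698.9°F.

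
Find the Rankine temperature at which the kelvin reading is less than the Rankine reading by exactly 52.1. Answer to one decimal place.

Let R be the Rankine reading. The kelvin reading is K = 5/9·R.
Require K - R = -52.1: (-4/9)·R = -52.1.
R = (-52.1) / (-4/9) = 117.2.

117.2°R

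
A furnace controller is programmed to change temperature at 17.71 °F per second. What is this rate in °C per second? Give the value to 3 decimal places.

The quantity depends on a temperature interval, so only the ratio of degree sizes applies; the offset between the scales is irrelevant.
A change of 1°F is a change of 5/9°C, so 17.71 × 5/9 = 9.839.

9.839 °C/second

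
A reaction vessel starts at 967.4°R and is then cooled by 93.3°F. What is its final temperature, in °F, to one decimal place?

Initial temperature in Celsius: (967.4 - 491.67) × 5/9 = 264.2944°C.
The 93.3°F change is an interval, so only the factor 5/9 applies: -93.3 × 5/9 = -51.8333°C.
Final Celsius temperature: 264.2944 - 51.8333 = 212.4611°C.
In Fahrenheit: 212.4611 × 1.8 + 32 = 414.4°F.

414.4°F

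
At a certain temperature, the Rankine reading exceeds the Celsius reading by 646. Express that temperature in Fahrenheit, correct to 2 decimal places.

Let x be the Celsius reading; then the Rankine reading is 1.8·x + 491.67.
(1.8·x + 491.67) - x = 646  ⇒  (0.8)·x = 154.33  ⇒  x = 192.9125°C.
In Fahrenheit: 192.9125 × 1.8 + 32 = 379.24°F.

379.24°F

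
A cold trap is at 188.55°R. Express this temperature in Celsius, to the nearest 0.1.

-168.4°C

In Celsius: (188.55 - 491.67) × 5/9 = -168.4000°C.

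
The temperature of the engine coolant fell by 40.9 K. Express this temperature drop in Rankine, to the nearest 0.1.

73.6°R

Only the scale ratio 1.8 matters for a change in temperature.
40.9 × 1.8 = 73.6.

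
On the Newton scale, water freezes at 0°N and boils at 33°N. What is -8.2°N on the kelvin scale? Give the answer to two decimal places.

248.30 K

Linear interpolation between the fixed points: C = (-8.2 - 0) × 100 / (33 - 0) = -24.8485°C.
Then -24.8485 + 273.15 = 248.30 K.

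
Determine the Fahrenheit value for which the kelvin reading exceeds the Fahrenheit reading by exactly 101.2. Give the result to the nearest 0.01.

Let F be the Fahrenheit reading. The kelvin reading is K = 5/9·F + 255.372.
Require K - F = 101.2: (-4/9)·F + 255.372 = 101.2.
F = (101.2 - 255.372) / (-4/9) = 346.89.

346.89°F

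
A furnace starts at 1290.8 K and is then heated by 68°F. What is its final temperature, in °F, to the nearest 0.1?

1931.8°F

Initial temperature in Celsius: 1290.8 - 273.15 = 1017.6500°C.
The 68°F change is an interval, so only the factor 5/9 applies: +68 × 5/9 = +37.7778°C.
Final Celsius temperature: 1017.6500 + 37.7778 = 1055.4278°C.
In Fahrenheit: 1055.4278 × 1.8 + 32 = 1931.8°F.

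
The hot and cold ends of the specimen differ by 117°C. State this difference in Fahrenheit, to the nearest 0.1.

An interval of 1°C corresponds to 1.8°F.
117 × 1.8 = 210.6.

210.6°F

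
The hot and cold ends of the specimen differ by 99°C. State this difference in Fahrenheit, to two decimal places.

178.20°F

Only the scale ratio 1.8 matters for a change in temperature.
99 × 1.8 = 178.20.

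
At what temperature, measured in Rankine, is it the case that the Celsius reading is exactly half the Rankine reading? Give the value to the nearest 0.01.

Let R be the Rankine reading. The Celsius reading is C = 5/9·R - 273.15.
Require C = 0.5·R: 5/9·R - 273.15 = 0.5·R.
(1/18)·R = 273.15  ⇒  R = 4916.70.

4916.70°R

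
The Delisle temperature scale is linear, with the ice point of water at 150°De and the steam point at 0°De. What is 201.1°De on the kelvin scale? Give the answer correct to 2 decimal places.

Linear interpolation between the fixed points: C = (201.1 - 150) × 100 / (0 - 150) = -34.0667°C.
Then -34.0667 + 273.15 = 239.08 K.

239.08 K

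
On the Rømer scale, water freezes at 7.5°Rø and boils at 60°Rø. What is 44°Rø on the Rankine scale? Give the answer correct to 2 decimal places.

616.81°R

Linear interpolation between the fixed points: C = (44 - 7.5) × 100 / (60 - 7.5) = 69.5238°C.
Then 69.5238 × 1.8 + 491.67 = 616.81°R.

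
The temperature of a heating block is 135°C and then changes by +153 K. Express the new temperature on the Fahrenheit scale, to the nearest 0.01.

The 153 K change is an interval; Kelvin and Celsius degrees are the same size, so ΔC = +153°C.
Final Celsius temperature: 135.0000 + 153.0000 = 288.0000°C.
In Fahrenheit: 288.0000 × 1.8 + 32 = 550.40°F.

550.40°F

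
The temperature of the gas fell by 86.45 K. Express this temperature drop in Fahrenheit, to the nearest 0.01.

155.61°F

An interval of 1 K corresponds to 1.8°F.
86.45 × 1.8 = 155.61.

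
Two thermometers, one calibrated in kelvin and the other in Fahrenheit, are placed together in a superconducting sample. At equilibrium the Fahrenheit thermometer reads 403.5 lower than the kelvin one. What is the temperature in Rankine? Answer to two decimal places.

126.38°R

Let x be the kelvin reading; then the Fahrenheit reading is 1.8·x - 459.67.
(1.8·x - 459.67) - x = -403.5  ⇒  (0.8)·x = 56.17  ⇒  x = 70.2125 K.
In Celsius: 70.2125 - 273.15 = -202.9375°C.
In Rankine: -202.9375 × 1.8 + 491.67 = 126.38°R.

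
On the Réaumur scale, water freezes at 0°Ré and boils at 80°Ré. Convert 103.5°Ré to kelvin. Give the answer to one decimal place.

402.5 K

Linear interpolation between the fixed points: C = (103.5 - 0) × 100 / (80 - 0) = 129.3750°C.
Then 129.3750 + 273.15 = 402.5 K.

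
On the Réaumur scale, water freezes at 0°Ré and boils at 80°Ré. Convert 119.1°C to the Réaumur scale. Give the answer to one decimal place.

95.3°Ré

Linearly onto the Réaumur scale: 0 + (119.1000 / 100) × (80 - 0) = 95.3°Ré.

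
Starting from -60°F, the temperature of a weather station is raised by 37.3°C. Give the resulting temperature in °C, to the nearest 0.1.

Initial temperature in Celsius: (-60 - 32) × 5/9 = -51.1111°C.
Final Celsius temperature: -51.1111 + 37.3000 = -13.8111°C.

-13.8°C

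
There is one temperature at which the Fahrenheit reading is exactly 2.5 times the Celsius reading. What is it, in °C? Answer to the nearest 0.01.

45.71°C

Let C be the Celsius reading. The Fahrenheit reading is F = 1.8·C + 32.
Require F = 2.5·C: 1.8·C + 32 = 2.5·C.
(-0.7)·C = -32  ⇒  C = 45.71.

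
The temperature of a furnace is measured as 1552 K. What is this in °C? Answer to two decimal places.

1278.85°C

In Celsius: 1552 - 273.15 = 1278.8500°C.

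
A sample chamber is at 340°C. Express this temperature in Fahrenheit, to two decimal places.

In Fahrenheit: 340.0000 × 1.8 + 32 = 644.00°F.

644.00°F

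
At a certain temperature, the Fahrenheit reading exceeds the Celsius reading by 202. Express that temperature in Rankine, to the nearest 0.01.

874.17°R

Let x be the Fahrenheit reading; then the Celsius reading is 5/9·x - 17.7778.
(5/9·x - 17.7778) - x = -202  ⇒  (-4/9)·x = -184.222  ⇒  x = 414.5000°F.
In Celsius: (414.5 - 32) × 5/9 = 212.5000°C.
In Rankine: 212.5000 × 1.8 + 491.67 = 874.17°R.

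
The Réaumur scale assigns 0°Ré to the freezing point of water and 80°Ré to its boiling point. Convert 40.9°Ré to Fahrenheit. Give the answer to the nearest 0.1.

Linear interpolation between the fixed points: C = (40.9 - 0) × 100 / (80 - 0) = 51.1250°C.
Then 51.1250 × 1.8 + 32 = 124.0°F.

124.0°F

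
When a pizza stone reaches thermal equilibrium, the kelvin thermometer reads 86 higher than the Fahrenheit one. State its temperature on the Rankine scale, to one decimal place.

840.8°R

Let x be the Fahrenheit reading; then the kelvin reading is 5/9·x + 255.372.
(5/9·x + 255.372) - x = 86  ⇒  (-4/9)·x = -169.372  ⇒  x = 381.0875°F.
In Celsius: (381.0875 - 32) × 5/9 = 193.9375°C.
In Rankine: 193.9375 × 1.8 + 491.67 = 840.8°R.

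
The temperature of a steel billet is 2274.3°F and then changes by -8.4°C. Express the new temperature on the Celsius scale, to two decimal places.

Initial temperature in Celsius: (2274.3 - 32) × 5/9 = 1245.7222°C.
Final Celsius temperature: 1245.7222 - 8.4000 = 1237.3222°C.

1237.32°C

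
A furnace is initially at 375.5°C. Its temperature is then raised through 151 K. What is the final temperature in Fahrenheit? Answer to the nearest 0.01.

The 151 K change is an interval; Kelvin and Celsius degrees are the same size, so ΔC = +151°C.
Final Celsius temperature: 375.5000 + 151.0000 = 526.5000°C.
In Fahrenheit: 526.5000 × 1.8 + 32 = 979.70°F.

979.70°F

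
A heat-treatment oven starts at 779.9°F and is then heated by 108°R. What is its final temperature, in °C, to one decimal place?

475.5°C

Initial temperature in Celsius: (779.9 - 32) × 5/9 = 415.5000°C.
The 108°R change is an interval, so only the factor 5/9 applies: +108 × 5/9 = +60.0000°C.
Final Celsius temperature: 415.5000 + 60.0000 = 475.5000°C.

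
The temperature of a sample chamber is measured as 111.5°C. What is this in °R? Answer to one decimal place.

In Rankine: 111.5000 × 1.8 + 491.67 = 692.4°R.

692.4°R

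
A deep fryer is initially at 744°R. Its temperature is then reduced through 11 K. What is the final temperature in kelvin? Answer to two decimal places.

Initial temperature in Celsius: (744 - 491.67) × 5/9 = 140.1833°C.
The 11 K change is an interval; Kelvin and Celsius degrees are the same size, so ΔC = -11°C.
Final Celsius temperature: 140.1833 - 11.0000 = 129.1833°C.
In kelvin: 129.1833 + 273.15 = 402.33 K.

402.33 K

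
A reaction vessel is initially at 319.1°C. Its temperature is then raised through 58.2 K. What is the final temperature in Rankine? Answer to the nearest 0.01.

1170.81°R

The 58.2 K change is an interval; Kelvin and Celsius degrees are the same size, so ΔC = +58.2°C.
Final Celsius temperature: 319.1000 + 58.2000 = 377.3000°C.
In Rankine: 377.3000 × 1.8 + 491.67 = 1170.81°R.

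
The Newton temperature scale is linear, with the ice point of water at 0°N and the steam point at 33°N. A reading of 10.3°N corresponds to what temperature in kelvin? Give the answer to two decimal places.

304.36 K

Linear interpolation between the fixed points: C = (10.3 - 0) × 100 / (33 - 0) = 31.2121°C.
Then 31.2121 + 273.15 = 304.36 K.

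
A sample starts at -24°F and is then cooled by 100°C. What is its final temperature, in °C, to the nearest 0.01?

Initial temperature in Celsius: (-24 - 32) × 5/9 = -31.1111°C.
Final Celsius temperature: -31.1111 - 100.0000 = -131.1111°C.

-131.11°C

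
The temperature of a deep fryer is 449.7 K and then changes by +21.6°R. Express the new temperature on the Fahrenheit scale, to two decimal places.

371.39°F

Initial temperature in Celsius: 449.7 - 273.15 = 176.5500°C.
The 21.6°R change is an interval, so only the factor 5/9 applies: +21.6 × 5/9 = +12.0000°C.
Final Celsius temperature: 176.5500 + 12.0000 = 188.5500°C.
In Fahrenheit: 188.5500 × 1.8 + 32 = 371.39°F.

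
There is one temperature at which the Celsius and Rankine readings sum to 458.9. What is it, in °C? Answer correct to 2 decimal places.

Let C be the Celsius reading. The Rankine reading is R = 1.8·C + 491.67.
Require C + R = 458.9: (2.8)·C + 491.67 = 458.9.
C = (458.9 - 491.67) / (2.8) = -11.70.

-11.70°C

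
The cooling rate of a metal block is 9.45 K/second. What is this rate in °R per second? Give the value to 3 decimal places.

Since only a temperature interval is involved, the additive offset between the scales drops out.
A change of 1 K is a change of 1.8°R, so 9.45 × 1.8 = 17.010.

17.010 °R/second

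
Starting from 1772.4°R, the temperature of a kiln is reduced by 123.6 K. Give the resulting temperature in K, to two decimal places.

861.07 K

Initial temperature in Celsius: (1772.4 - 491.67) × 5/9 = 711.5167°C.
The 123.6 K change is an interval; Kelvin and Celsius degrees are the same size, so ΔC = -123.6°C.
Final Celsius temperature: 711.5167 - 123.6000 = 587.9167°C.
In kelvin: 587.9167 + 273.15 = 861.07 K.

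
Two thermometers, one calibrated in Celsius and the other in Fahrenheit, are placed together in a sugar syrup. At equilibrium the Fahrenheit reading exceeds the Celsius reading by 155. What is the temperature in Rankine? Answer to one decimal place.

768.4°R

Let x be the Celsius reading; then the Fahrenheit reading is 1.8·x + 32.
(1.8·x + 32) - x = 155  ⇒  (0.8)·x = 123  ⇒  x = 153.7500°C.
In Rankine: 153.7500 × 1.8 + 491.67 = 768.4°R.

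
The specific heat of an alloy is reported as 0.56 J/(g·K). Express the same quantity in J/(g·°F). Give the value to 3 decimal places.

0.311 J/(g·°F)

Since only a temperature interval is involved, the additive offset between the scales drops out.
A change of 1°F is a change of 5/9 K, so per °F the value is 0.56 × 5/9 = 0.311.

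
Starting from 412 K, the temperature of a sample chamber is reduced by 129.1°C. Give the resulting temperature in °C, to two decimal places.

Initial temperature in Celsius: 412 - 273.15 = 138.8500°C.
Final Celsius temperature: 138.8500 - 129.1000 = 9.7500°C.

9.75°C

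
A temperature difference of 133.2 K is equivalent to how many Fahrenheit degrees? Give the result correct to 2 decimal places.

Only the scale ratio 1.8 matters for a change in temperature.
133.2 × 1.8 = 239.76.

239.76°F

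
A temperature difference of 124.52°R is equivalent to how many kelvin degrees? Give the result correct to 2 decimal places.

69.18 K

For a temperature interval the offset drops out; only the factor 5/9 applies.
124.52 × 5/9 = 69.18.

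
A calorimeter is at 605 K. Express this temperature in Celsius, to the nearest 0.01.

In Celsius: 605 - 273.15 = 331.8500°C.

331.85°C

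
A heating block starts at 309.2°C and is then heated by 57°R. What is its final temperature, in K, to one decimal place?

The 57°R change is an interval, so only the factor 5/9 applies: +57 × 5/9 = +31.6667°C.
Final Celsius temperature: 309.2000 + 31.6667 = 340.8667°C.
In kelvin: 340.8667 + 273.15 = 614.0 K.

614.0 K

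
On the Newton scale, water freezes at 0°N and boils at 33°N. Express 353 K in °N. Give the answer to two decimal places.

First in Celsius: 353 - 273.15 = 79.8500°C.
Linearly onto the Newton scale: 0 + (79.8500 / 100) × (33 - 0) = 26.35°N.

26.35°N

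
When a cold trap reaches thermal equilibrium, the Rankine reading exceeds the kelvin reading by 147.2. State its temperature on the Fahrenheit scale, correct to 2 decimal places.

-128.47°F

Let x be the Rankine reading; then the kelvin reading is 5/9·x.
(5/9·x) - x = -147.2  ⇒  (-4/9)·x = -147.2  ⇒  x = 331.2000°R.
In Celsius: (331.2 - 491.67) × 5/9 = -89.1500°C.
In Fahrenheit: -89.1500 × 1.8 + 32 = -128.47°F.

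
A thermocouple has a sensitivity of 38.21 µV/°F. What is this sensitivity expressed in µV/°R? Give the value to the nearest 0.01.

38.21 µV/°R

The quantity depends on a temperature interval, so only the ratio of degree sizes applies; the offset between the scales is irrelevant.
A change of 1°R is a change of 1°F, so per °R the value is 38.21 × 1 = 38.21.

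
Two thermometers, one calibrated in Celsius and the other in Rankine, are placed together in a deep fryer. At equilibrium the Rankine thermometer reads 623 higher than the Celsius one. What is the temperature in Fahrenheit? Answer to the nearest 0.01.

327.49°F

Let x be the Celsius reading; then the Rankine reading is 1.8·x + 491.67.
(1.8·x + 491.67) - x = 623  ⇒  (0.8)·x = 131.33  ⇒  x = 164.1625°C.
In Fahrenheit: 164.1625 × 1.8 + 32 = 327.49°F.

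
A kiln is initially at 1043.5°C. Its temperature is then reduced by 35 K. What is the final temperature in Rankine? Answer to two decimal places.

2306.97°R

The 35 K change is an interval; Kelvin and Celsius degrees are the same size, so ΔC = -35°C.
Final Celsius temperature: 1043.5000 - 35.0000 = 1008.5000°C.
In Rankine: 1008.5000 × 1.8 + 491.67 = 2306.97°R.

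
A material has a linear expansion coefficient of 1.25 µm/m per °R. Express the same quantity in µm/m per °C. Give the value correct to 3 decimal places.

The quantity depends on a temperature interval, so only the ratio of degree sizes applies; the offset between the scales is irrelevant.
A change of 1°C is a change of 1.8°R, so per °C the value is 1.25 × 1.8 = 2.250.

2.250 µm/m per °C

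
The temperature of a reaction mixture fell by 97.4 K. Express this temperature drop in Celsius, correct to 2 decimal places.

97.40°C

Kelvin and Celsius degrees are the same size, so the interval is unchanged: 97.40.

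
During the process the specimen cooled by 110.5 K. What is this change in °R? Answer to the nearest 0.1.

Only the scale ratio 1.8 matters for a change in temperature.
110.5 × 1.8 = 198.9.

198.9°R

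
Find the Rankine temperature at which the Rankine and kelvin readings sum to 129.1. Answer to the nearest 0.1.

Let R be the Rankine reading. The kelvin reading is K = 5/9·R.
Require R + K = 129.1: (14/9)·R = 129.1.
R = (129.1) / (14/9) = 83.0.

83.0°R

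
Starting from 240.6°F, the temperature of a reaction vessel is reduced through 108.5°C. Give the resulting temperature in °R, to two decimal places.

504.97°R

Initial temperature in Celsius: (240.6 - 32) × 5/9 = 115.8889°C.
Final Celsius temperature: 115.8889 - 108.5000 = 7.3889°C.
In Rankine: 7.3889 × 1.8 + 491.67 = 504.97°R.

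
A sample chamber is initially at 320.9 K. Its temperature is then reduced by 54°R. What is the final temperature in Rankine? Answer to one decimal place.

523.6°R

Initial temperature in Celsius: 320.9 - 273.15 = 47.7500°C.
The 54°R change is an interval, so only the factor 5/9 applies: -54 × 5/9 = -30.0000°C.
Final Celsius temperature: 47.7500 - 30.0000 = 17.7500°C.
In Rankine: 17.7500 × 1.8 + 491.67 = 523.6°R.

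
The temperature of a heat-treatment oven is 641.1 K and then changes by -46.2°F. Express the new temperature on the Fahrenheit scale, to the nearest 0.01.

648.11°F

Initial temperature in Celsius: 641.1 - 273.15 = 367.9500°C.
The 46.2°F change is an interval, so only the factor 5/9 applies: -46.2 × 5/9 = -25.6667°C.
Final Celsius temperature: 367.9500 - 25.6667 = 342.2833°C.
In Fahrenheit: 342.2833 × 1.8 + 32 = 648.11°F.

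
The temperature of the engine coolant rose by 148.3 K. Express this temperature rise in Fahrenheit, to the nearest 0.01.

Only the scale ratio 1.8 matters for a change in temperature.
148.3 × 1.8 = 266.94.

266.94°F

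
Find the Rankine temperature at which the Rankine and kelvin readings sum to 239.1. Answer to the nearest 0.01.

153.71°R

Let R be the Rankine reading. The kelvin reading is K = 5/9·R.
Require R + K = 239.1: (14/9)·R = 239.1.
R = (239.1) / (14/9) = 153.71.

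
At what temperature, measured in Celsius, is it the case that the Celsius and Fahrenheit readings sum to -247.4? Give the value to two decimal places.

Let C be the Celsius reading. The Fahrenheit reading is F = 1.8·C + 32.
Require C + F = -247.4: (2.8)·C + 32 = -247.4.
C = (-247.4 - 32) / (2.8) = -99.79.

-99.79°C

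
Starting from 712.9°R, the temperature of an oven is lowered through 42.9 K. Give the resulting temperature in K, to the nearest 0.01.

353.16 K

Initial temperature in Celsius: (712.9 - 491.67) × 5/9 = 122.9056°C.
The 42.9 K change is an interval; Kelvin and Celsius degrees are the same size, so ΔC = -42.9°C.
Final Celsius temperature: 122.9056 - 42.9000 = 80.0056°C.
In kelvin: 80.0056 + 273.15 = 353.16 K.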